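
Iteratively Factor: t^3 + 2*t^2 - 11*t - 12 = (t - 3)*(t^2 + 5*t + 4) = (t - 3)*(t + 1)*(t + 4)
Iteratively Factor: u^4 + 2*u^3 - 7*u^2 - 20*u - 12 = (u + 2)*(u^3 - 7*u - 6) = (u - 3)*(u + 2)*(u^2 + 3*u + 2) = (u - 3)*(u + 1)*(u + 2)*(u + 2)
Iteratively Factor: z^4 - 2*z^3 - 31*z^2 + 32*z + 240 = (z + 4)*(z^3 - 6*z^2 - 7*z + 60) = (z + 3)*(z + 4)*(z^2 - 9*z + 20) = (z - 4)*(z + 3)*(z + 4)*(z - 5)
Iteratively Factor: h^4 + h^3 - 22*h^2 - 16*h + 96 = (h + 4)*(h^3 - 3*h^2 - 10*h + 24) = (h - 2)*(h + 4)*(h^2 - h - 12) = (h - 4)*(h - 2)*(h + 4)*(h + 3)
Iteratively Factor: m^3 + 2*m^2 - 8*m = (m + 4)*(m^2 - 2*m) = (m - 2)*(m + 4)*(m)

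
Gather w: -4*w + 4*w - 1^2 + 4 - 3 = 0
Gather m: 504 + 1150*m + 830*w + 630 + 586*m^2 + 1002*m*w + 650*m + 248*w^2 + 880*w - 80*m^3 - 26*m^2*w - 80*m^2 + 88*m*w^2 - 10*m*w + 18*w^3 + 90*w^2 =-80*m^3 + m^2*(506 - 26*w) + m*(88*w^2 + 992*w + 1800) + 18*w^3 + 338*w^2 + 1710*w + 1134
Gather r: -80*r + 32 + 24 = 56 - 80*r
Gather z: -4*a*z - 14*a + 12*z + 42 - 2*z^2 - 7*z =-14*a - 2*z^2 + z*(5 - 4*a) + 42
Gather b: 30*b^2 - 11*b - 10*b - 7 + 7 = 30*b^2 - 21*b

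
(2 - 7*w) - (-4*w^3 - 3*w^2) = 4*w^3 + 3*w^2 - 7*w + 2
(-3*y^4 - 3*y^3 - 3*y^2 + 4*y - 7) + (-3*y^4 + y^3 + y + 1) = -6*y^4 - 2*y^3 - 3*y^2 + 5*y - 6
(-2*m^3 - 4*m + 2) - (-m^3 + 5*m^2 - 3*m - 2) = -m^3 - 5*m^2 - m + 4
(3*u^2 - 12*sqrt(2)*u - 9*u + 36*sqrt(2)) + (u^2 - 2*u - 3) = 4*u^2 - 12*sqrt(2)*u - 11*u - 3 + 36*sqrt(2)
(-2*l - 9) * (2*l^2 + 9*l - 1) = -4*l^3 - 36*l^2 - 79*l + 9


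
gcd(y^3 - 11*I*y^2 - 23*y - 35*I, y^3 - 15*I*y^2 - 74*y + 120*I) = y - 5*I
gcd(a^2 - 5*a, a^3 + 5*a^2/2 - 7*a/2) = a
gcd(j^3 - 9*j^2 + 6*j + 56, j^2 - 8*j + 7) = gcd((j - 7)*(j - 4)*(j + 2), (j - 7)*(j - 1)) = j - 7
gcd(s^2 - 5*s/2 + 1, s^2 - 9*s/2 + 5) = s - 2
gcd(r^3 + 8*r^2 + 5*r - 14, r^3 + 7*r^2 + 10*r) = r + 2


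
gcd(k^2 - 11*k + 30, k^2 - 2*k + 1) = 1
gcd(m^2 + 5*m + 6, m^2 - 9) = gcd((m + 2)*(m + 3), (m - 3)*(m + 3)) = m + 3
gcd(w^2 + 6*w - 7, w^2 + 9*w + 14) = w + 7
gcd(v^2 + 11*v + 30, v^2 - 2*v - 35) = v + 5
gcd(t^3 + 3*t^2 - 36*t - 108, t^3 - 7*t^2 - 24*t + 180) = t - 6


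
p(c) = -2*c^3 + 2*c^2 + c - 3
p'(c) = -6*c^2 + 4*c + 1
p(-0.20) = -3.10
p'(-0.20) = -0.04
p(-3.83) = 134.87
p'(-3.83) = -102.33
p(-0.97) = -0.26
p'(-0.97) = -8.53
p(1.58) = -4.32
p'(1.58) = -7.66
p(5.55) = -277.75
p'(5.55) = -161.62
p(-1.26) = 2.92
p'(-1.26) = -13.57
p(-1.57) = 8.10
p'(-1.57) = -20.07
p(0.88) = -1.93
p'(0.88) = -0.13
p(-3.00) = 66.00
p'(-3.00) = -65.00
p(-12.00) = 3729.00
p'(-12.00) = -911.00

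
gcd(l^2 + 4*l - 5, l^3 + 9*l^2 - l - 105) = l + 5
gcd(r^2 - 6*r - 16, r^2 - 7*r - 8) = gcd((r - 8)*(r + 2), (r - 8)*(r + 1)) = r - 8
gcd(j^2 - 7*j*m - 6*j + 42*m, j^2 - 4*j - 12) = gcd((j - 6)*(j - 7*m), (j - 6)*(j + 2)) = j - 6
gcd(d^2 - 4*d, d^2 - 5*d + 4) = d - 4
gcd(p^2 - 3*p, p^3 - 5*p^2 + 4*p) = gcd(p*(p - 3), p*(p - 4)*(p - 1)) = p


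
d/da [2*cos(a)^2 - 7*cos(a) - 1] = (7 - 4*cos(a))*sin(a)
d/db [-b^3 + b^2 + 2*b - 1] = -3*b^2 + 2*b + 2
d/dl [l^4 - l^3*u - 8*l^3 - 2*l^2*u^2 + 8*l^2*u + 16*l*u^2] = 4*l^3 - 3*l^2*u - 24*l^2 - 4*l*u^2 + 16*l*u + 16*u^2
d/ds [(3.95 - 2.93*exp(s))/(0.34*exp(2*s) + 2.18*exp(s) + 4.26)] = (0.9962*exp(2*s) - 2.686*exp(s) - 21.0928)*exp(s)/(0.1156*exp(4*s) + 1.4824*exp(3*s) + 7.6492*exp(2*s) + 18.5736*exp(s) + 18.1476)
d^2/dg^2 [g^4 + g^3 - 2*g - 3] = 6*g*(2*g + 1)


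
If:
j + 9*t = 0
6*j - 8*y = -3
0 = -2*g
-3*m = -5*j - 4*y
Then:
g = 0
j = 4*y/3 - 1/2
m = 32*y/9 - 5/6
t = 1/18 - 4*y/27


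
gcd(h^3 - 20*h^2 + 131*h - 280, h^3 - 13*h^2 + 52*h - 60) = h - 5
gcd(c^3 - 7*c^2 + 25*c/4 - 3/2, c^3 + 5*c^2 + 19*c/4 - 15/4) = c - 1/2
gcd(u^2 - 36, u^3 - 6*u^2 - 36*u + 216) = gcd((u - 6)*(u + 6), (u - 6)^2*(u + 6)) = u^2 - 36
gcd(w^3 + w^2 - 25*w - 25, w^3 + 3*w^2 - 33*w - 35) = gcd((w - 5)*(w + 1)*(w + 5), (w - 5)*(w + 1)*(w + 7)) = w^2 - 4*w - 5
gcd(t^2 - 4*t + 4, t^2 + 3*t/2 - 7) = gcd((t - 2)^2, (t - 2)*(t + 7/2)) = t - 2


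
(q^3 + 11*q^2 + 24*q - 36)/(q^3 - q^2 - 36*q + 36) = (q + 6)/(q - 6)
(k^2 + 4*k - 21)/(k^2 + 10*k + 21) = (k - 3)/(k + 3)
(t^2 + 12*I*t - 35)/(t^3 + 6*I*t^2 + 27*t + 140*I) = (t + 5*I)/(t^2 - I*t + 20)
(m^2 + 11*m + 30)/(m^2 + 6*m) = (m + 5)/m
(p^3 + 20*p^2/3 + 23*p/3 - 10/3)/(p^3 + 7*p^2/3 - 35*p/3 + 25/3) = (3*p^2 + 5*p - 2)/(3*p^2 - 8*p + 5)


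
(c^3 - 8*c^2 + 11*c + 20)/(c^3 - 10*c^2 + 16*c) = (c^3 - 8*c^2 + 11*c + 20)/(c*(c^2 - 10*c + 16))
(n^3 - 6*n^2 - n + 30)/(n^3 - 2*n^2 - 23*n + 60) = (n^2 - 3*n - 10)/(n^2 + n - 20)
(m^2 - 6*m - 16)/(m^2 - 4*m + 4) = (m^2 - 6*m - 16)/(m^2 - 4*m + 4)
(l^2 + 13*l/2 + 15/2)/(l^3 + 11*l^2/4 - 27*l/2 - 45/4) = 2*(2*l + 3)/(4*l^2 - 9*l - 9)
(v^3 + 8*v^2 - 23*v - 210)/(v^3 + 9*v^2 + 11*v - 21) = (v^2 + v - 30)/(v^2 + 2*v - 3)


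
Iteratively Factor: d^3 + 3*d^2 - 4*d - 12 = (d - 2)*(d^2 + 5*d + 6) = (d - 2)*(d + 3)*(d + 2)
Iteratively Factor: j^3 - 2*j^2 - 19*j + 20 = (j - 5)*(j^2 + 3*j - 4) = (j - 5)*(j - 1)*(j + 4)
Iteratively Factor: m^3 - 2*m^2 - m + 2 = (m + 1)*(m^2 - 3*m + 2) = (m - 2)*(m + 1)*(m - 1)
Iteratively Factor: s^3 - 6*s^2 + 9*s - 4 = (s - 4)*(s^2 - 2*s + 1) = (s - 4)*(s - 1)*(s - 1)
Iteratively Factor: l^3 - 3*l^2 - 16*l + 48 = (l - 4)*(l^2 + l - 12) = (l - 4)*(l - 3)*(l + 4)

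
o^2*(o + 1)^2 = o^4 + 2*o^3 + o^2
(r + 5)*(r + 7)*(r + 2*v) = r^3 + 2*r^2*v + 12*r^2 + 24*r*v + 35*r + 70*v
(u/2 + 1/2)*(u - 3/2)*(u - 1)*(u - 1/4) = u^4/2 - 7*u^3/8 - 5*u^2/16 + 7*u/8 - 3/16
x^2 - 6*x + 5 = (x - 5)*(x - 1)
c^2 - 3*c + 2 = (c - 2)*(c - 1)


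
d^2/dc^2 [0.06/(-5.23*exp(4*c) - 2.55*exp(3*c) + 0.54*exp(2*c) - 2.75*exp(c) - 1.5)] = ((5.0208*exp(3*c) + 1.377*exp(2*c) - 0.1296*exp(c) + 0.165)*(5.23*exp(4*c) + 2.55*exp(3*c) - 0.54*exp(2*c) + 2.75*exp(c) + 1.5) - 0.06*(20.92*exp(3*c) + 7.65*exp(2*c) - 1.08*exp(c) + 2.75)*(41.84*exp(3*c) + 15.3*exp(2*c) - 2.16*exp(c) + 5.5)*exp(c))*exp(c)/(5.23*exp(4*c) + 2.55*exp(3*c) - 0.54*exp(2*c) + 2.75*exp(c) + 1.5)^3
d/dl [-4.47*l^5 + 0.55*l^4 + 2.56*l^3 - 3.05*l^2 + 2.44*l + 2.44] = -22.35*l^4 + 2.2*l^3 + 7.68*l^2 - 6.1*l + 2.44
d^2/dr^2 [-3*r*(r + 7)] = -6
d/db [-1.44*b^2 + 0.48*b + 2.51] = 0.48 - 2.88*b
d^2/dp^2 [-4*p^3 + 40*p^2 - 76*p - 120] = 80 - 24*p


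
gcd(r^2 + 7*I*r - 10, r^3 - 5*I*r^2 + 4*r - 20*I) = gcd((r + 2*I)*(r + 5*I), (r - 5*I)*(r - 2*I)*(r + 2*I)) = r + 2*I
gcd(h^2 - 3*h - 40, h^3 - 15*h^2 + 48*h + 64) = h - 8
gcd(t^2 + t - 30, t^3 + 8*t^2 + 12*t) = t + 6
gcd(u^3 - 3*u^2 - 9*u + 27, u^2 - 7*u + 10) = 1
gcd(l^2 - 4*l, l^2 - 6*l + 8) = l - 4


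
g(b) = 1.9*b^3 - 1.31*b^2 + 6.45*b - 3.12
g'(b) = 5.7*b^2 - 2.62*b + 6.45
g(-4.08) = -180.29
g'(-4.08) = 112.02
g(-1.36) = -19.09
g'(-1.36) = 20.56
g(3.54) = 87.58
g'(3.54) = 68.61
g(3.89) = 113.99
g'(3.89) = 82.51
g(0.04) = -2.86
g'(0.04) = 6.35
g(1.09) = 4.81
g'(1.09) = 10.37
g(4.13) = 135.02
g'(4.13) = 92.85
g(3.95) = 119.01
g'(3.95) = 85.04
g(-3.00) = -85.56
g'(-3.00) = 65.61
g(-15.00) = -6807.12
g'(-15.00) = 1328.25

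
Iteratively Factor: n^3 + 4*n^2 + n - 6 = (n + 2)*(n^2 + 2*n - 3) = (n + 2)*(n + 3)*(n - 1)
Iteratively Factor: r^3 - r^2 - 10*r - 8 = (r + 1)*(r^2 - 2*r - 8) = (r - 4)*(r + 1)*(r + 2)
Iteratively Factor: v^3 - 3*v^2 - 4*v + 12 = (v + 2)*(v^2 - 5*v + 6) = (v - 2)*(v + 2)*(v - 3)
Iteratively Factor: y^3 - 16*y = (y)*(y^2 - 16) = y*(y - 4)*(y + 4)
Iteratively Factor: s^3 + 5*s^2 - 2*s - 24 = (s - 2)*(s^2 + 7*s + 12) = (s - 2)*(s + 3)*(s + 4)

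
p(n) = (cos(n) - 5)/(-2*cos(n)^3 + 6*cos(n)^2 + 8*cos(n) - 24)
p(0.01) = 0.33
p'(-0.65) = 0.12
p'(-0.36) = 0.09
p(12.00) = 0.29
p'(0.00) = 0.00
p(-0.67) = 0.28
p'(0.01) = -0.00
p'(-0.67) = 0.12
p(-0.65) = 0.28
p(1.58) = 0.21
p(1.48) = 0.21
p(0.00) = 0.33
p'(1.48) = -0.04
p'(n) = (cos(n) - 5)*(-6*sin(n)*cos(n)^2 + 12*sin(n)*cos(n) + 8*sin(n))/(-2*cos(n)^3 + 6*cos(n)^2 + 8*cos(n) - 24)^2 - sin(n)/(-2*cos(n)^3 + 6*cos(n)^2 + 8*cos(n) - 24)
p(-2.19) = 0.21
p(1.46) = 0.21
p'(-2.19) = -0.04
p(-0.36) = 0.32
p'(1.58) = -0.03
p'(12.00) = 0.12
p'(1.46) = -0.04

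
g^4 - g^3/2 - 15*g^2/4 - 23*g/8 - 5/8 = (g - 5/2)*(g + 1/2)^2*(g + 1)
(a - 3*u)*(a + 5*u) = a^2 + 2*a*u - 15*u^2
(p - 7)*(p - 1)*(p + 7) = p^3 - p^2 - 49*p + 49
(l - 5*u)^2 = l^2 - 10*l*u + 25*u^2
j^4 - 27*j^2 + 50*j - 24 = (j - 4)*(j - 1)^2*(j + 6)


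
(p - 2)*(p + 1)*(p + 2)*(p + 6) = p^4 + 7*p^3 + 2*p^2 - 28*p - 24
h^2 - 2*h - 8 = (h - 4)*(h + 2)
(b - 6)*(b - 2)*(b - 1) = b^3 - 9*b^2 + 20*b - 12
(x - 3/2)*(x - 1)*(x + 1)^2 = x^4 - x^3/2 - 5*x^2/2 + x/2 + 3/2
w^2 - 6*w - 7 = (w - 7)*(w + 1)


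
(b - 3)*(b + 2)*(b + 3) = b^3 + 2*b^2 - 9*b - 18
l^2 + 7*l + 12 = (l + 3)*(l + 4)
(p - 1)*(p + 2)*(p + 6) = p^3 + 7*p^2 + 4*p - 12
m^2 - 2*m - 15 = (m - 5)*(m + 3)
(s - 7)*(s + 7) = s^2 - 49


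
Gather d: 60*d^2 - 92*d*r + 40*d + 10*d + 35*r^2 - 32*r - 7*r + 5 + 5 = 60*d^2 + d*(50 - 92*r) + 35*r^2 - 39*r + 10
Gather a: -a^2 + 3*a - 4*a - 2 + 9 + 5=-a^2 - a + 12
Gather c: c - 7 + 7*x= c + 7*x - 7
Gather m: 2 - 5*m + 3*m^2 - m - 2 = 3*m^2 - 6*m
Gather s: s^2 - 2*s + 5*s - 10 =s^2 + 3*s - 10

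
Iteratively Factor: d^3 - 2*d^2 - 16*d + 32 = (d - 2)*(d^2 - 16) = (d - 2)*(d + 4)*(d - 4)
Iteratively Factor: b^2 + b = (b)*(b + 1)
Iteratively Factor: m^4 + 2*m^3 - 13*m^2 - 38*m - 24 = (m + 3)*(m^3 - m^2 - 10*m - 8) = (m - 4)*(m + 3)*(m^2 + 3*m + 2) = (m - 4)*(m + 1)*(m + 3)*(m + 2)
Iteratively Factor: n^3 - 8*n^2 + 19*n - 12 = (n - 4)*(n^2 - 4*n + 3) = (n - 4)*(n - 3)*(n - 1)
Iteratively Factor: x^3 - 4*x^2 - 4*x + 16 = (x - 2)*(x^2 - 2*x - 8) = (x - 4)*(x - 2)*(x + 2)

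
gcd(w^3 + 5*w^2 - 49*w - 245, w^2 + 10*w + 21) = w + 7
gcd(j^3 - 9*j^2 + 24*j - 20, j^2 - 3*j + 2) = j - 2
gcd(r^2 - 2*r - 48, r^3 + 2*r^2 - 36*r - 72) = r + 6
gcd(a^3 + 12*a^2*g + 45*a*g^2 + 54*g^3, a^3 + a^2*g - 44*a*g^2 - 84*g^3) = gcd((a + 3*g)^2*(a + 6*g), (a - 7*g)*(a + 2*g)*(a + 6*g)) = a + 6*g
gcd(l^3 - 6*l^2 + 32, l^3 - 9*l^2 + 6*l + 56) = l^2 - 2*l - 8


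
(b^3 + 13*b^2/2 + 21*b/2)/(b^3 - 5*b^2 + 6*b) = (2*b^2 + 13*b + 21)/(2*(b^2 - 5*b + 6))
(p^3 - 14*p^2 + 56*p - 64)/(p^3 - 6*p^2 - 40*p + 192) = (p - 2)/(p + 6)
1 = 1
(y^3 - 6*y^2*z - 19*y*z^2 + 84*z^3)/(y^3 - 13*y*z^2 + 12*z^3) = (y - 7*z)/(y - z)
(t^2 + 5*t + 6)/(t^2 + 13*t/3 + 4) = 3*(t + 2)/(3*t + 4)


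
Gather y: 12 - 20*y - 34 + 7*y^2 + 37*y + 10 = 7*y^2 + 17*y - 12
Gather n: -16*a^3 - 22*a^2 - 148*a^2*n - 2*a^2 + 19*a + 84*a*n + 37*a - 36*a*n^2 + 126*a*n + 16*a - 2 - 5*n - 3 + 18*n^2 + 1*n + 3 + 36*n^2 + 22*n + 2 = -16*a^3 - 24*a^2 + 72*a + n^2*(54 - 36*a) + n*(-148*a^2 + 210*a + 18)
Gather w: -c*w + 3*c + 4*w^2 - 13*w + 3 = 3*c + 4*w^2 + w*(-c - 13) + 3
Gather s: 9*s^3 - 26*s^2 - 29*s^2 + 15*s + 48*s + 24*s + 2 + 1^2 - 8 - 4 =9*s^3 - 55*s^2 + 87*s - 9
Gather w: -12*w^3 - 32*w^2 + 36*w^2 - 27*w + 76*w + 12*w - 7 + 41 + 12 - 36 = -12*w^3 + 4*w^2 + 61*w + 10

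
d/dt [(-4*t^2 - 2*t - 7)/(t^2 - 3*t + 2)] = (14*t^2 - 2*t - 25)/(t^4 - 6*t^3 + 13*t^2 - 12*t + 4)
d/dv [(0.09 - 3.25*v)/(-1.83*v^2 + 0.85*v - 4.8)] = (-5.9475*v^2 + 0.3294*v + 15.5235)/(3.3489*v^4 - 3.111*v^3 + 18.2905*v^2 - 8.16*v + 23.04)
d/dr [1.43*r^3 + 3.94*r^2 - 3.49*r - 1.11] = 4.29*r^2 + 7.88*r - 3.49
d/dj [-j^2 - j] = -2*j - 1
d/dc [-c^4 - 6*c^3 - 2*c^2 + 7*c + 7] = -4*c^3 - 18*c^2 - 4*c + 7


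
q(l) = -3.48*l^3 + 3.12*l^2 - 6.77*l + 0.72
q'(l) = -10.44*l^2 + 6.24*l - 6.77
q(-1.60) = 33.79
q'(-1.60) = -43.48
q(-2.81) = 121.59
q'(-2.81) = -106.74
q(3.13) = -96.62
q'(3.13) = -89.52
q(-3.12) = 157.91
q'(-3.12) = -127.87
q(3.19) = -102.09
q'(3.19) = -93.10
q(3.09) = -93.08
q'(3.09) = -87.17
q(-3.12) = 157.91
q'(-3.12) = -127.87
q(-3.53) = 216.57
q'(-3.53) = -158.89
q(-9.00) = 2851.29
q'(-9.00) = -908.57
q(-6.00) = 905.34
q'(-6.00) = -420.05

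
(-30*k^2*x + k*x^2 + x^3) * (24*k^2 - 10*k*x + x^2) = -720*k^4*x + 324*k^3*x^2 - 16*k^2*x^3 - 9*k*x^4 + x^5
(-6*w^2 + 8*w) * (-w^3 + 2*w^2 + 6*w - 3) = 6*w^5 - 20*w^4 - 20*w^3 + 66*w^2 - 24*w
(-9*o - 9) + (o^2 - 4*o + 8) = o^2 - 13*o - 1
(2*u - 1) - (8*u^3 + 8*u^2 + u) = -8*u^3 - 8*u^2 + u - 1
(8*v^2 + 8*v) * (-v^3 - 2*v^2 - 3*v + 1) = -8*v^5 - 24*v^4 - 40*v^3 - 16*v^2 + 8*v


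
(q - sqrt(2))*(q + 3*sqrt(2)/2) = q^2 + sqrt(2)*q/2 - 3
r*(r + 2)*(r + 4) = r^3 + 6*r^2 + 8*r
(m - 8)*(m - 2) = m^2 - 10*m + 16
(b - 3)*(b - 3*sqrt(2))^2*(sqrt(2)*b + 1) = sqrt(2)*b^4 - 11*b^3 - 3*sqrt(2)*b^3 + 12*sqrt(2)*b^2 + 33*b^2 - 36*sqrt(2)*b + 18*b - 54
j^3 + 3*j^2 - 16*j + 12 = (j - 2)*(j - 1)*(j + 6)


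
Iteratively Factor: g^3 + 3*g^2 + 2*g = (g + 1)*(g^2 + 2*g) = (g + 1)*(g + 2)*(g)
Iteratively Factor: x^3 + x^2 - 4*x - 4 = (x + 1)*(x^2 - 4) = (x + 1)*(x + 2)*(x - 2)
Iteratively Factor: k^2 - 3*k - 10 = (k - 5)*(k + 2)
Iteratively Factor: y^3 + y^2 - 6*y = (y + 3)*(y^2 - 2*y) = (y - 2)*(y + 3)*(y)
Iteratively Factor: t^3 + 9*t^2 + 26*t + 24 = (t + 2)*(t^2 + 7*t + 12) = (t + 2)*(t + 3)*(t + 4)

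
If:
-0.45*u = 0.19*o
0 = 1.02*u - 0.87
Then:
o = -2.02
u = 0.85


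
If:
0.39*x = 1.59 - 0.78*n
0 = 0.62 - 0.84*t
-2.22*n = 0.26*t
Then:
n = -0.09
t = 0.74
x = 4.25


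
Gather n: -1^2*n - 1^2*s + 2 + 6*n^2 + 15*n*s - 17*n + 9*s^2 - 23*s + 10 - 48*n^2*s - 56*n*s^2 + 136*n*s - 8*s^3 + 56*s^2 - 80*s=n^2*(6 - 48*s) + n*(-56*s^2 + 151*s - 18) - 8*s^3 + 65*s^2 - 104*s + 12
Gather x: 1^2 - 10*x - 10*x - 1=-20*x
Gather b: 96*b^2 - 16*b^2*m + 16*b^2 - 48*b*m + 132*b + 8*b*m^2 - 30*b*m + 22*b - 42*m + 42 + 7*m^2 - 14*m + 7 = b^2*(112 - 16*m) + b*(8*m^2 - 78*m + 154) + 7*m^2 - 56*m + 49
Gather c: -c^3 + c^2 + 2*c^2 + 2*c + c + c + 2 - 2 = -c^3 + 3*c^2 + 4*c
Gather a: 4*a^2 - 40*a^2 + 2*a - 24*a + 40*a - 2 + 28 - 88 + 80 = -36*a^2 + 18*a + 18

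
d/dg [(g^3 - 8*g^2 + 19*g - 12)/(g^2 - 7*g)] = (g^4 - 14*g^3 + 37*g^2 + 24*g - 84)/(g^2*(g^2 - 14*g + 49))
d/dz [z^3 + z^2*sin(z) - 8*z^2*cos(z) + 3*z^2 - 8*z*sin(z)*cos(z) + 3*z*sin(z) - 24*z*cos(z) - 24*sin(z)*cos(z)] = 8*z^2*sin(z) + z^2*cos(z) + 3*z^2 + 26*z*sin(z) - 13*z*cos(z) - 8*z*cos(2*z) + 6*z + 3*sin(z) - 4*sin(2*z) - 24*cos(z) - 24*cos(2*z)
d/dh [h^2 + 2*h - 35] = 2*h + 2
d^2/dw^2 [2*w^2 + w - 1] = 4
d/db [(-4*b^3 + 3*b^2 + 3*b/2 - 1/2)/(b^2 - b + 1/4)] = 2*(-16*b^3 + 24*b^2 - 18*b + 1)/(8*b^3 - 12*b^2 + 6*b - 1)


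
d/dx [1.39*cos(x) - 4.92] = -1.39*sin(x)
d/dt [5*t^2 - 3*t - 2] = 10*t - 3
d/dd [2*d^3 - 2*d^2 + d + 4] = 6*d^2 - 4*d + 1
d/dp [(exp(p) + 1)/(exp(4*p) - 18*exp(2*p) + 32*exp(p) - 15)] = (-4*(exp(p) + 1)*(exp(3*p) - 9*exp(p) + 8) + exp(4*p) - 18*exp(2*p) + 32*exp(p) - 15)*exp(p)/(exp(4*p) - 18*exp(2*p) + 32*exp(p) - 15)^2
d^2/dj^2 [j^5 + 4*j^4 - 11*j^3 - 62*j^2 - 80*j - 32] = 20*j^3 + 48*j^2 - 66*j - 124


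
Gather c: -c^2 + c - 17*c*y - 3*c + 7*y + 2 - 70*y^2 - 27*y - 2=-c^2 + c*(-17*y - 2) - 70*y^2 - 20*y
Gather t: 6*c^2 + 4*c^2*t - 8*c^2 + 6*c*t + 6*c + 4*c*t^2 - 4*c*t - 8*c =-2*c^2 + 4*c*t^2 - 2*c + t*(4*c^2 + 2*c)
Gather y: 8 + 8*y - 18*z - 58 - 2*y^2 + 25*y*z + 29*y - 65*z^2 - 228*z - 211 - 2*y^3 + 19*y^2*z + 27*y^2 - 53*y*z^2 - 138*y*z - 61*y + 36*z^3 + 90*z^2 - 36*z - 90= -2*y^3 + y^2*(19*z + 25) + y*(-53*z^2 - 113*z - 24) + 36*z^3 + 25*z^2 - 282*z - 351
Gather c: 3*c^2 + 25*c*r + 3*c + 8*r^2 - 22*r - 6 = 3*c^2 + c*(25*r + 3) + 8*r^2 - 22*r - 6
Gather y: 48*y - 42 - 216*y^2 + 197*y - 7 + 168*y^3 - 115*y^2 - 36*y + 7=168*y^3 - 331*y^2 + 209*y - 42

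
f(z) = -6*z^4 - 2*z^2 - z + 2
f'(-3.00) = 659.00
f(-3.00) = -499.00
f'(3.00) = -661.00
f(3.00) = -505.00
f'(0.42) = -4.46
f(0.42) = 1.04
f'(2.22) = -272.47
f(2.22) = -155.81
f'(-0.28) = 0.65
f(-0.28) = 2.09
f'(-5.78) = 4656.53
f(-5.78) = -6755.76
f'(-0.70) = 10.03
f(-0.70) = 0.28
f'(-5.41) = 3820.81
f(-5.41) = -5190.86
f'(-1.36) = 64.81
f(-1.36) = -20.87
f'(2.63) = -448.11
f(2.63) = -301.52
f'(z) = -24*z^3 - 4*z - 1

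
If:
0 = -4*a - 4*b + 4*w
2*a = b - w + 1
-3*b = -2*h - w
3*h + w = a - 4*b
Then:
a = 1/3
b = 1/16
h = -5/48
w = 19/48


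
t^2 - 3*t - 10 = (t - 5)*(t + 2)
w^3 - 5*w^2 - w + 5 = (w - 5)*(w - 1)*(w + 1)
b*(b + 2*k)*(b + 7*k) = b^3 + 9*b^2*k + 14*b*k^2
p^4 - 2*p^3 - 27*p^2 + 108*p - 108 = (p - 3)^2*(p - 2)*(p + 6)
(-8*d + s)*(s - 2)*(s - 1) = -8*d*s^2 + 24*d*s - 16*d + s^3 - 3*s^2 + 2*s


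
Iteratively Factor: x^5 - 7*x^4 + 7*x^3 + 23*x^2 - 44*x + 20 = (x + 2)*(x^4 - 9*x^3 + 25*x^2 - 27*x + 10) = (x - 2)*(x + 2)*(x^3 - 7*x^2 + 11*x - 5) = (x - 2)*(x - 1)*(x + 2)*(x^2 - 6*x + 5) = (x - 5)*(x - 2)*(x - 1)*(x + 2)*(x - 1)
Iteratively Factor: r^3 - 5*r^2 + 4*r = (r - 4)*(r^2 - r) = r*(r - 4)*(r - 1)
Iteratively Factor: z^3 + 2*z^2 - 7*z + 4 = (z - 1)*(z^2 + 3*z - 4) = (z - 1)*(z + 4)*(z - 1)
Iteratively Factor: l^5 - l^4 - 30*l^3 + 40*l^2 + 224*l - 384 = (l - 3)*(l^4 + 2*l^3 - 24*l^2 - 32*l + 128) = (l - 3)*(l - 2)*(l^3 + 4*l^2 - 16*l - 64) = (l - 4)*(l - 3)*(l - 2)*(l^2 + 8*l + 16) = (l - 4)*(l - 3)*(l - 2)*(l + 4)*(l + 4)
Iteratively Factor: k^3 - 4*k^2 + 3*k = (k)*(k^2 - 4*k + 3) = k*(k - 3)*(k - 1)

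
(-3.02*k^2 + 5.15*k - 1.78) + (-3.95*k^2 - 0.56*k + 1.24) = -6.97*k^2 + 4.59*k - 0.54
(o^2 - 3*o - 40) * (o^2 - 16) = o^4 - 3*o^3 - 56*o^2 + 48*o + 640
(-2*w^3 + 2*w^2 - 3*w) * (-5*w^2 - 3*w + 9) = 10*w^5 - 4*w^4 - 9*w^3 + 27*w^2 - 27*w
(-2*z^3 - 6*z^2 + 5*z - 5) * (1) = -2*z^3 - 6*z^2 + 5*z - 5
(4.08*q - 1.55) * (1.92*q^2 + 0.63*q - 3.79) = 7.8336*q^3 - 0.4056*q^2 - 16.4397*q + 5.8745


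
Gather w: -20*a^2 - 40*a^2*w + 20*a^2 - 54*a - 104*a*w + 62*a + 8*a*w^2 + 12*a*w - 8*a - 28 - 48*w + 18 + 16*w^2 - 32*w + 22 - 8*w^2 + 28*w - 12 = w^2*(8*a + 8) + w*(-40*a^2 - 92*a - 52)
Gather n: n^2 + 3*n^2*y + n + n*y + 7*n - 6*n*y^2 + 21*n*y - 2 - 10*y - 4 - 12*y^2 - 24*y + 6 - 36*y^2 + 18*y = n^2*(3*y + 1) + n*(-6*y^2 + 22*y + 8) - 48*y^2 - 16*y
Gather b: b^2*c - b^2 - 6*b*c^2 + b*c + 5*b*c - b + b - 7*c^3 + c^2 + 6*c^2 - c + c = b^2*(c - 1) + b*(-6*c^2 + 6*c) - 7*c^3 + 7*c^2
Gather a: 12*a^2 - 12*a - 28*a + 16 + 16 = 12*a^2 - 40*a + 32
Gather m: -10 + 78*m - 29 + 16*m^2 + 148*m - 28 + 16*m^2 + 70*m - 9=32*m^2 + 296*m - 76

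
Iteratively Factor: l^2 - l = (l)*(l - 1)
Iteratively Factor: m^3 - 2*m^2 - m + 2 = (m + 1)*(m^2 - 3*m + 2) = (m - 2)*(m + 1)*(m - 1)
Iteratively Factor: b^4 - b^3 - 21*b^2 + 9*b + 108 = (b + 3)*(b^3 - 4*b^2 - 9*b + 36) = (b + 3)^2*(b^2 - 7*b + 12) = (b - 3)*(b + 3)^2*(b - 4)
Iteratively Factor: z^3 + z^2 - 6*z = (z + 3)*(z^2 - 2*z) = (z - 2)*(z + 3)*(z)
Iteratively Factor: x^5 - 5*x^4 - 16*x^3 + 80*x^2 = (x - 5)*(x^4 - 16*x^2) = (x - 5)*(x + 4)*(x^3 - 4*x^2) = x*(x - 5)*(x + 4)*(x^2 - 4*x) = x*(x - 5)*(x - 4)*(x + 4)*(x)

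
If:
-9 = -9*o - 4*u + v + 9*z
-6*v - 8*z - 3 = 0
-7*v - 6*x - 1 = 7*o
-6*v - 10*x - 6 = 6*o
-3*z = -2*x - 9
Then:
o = 147/34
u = -109/34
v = -121/34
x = -18/17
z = 39/17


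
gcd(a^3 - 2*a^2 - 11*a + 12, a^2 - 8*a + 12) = 1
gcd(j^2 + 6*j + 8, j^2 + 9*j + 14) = j + 2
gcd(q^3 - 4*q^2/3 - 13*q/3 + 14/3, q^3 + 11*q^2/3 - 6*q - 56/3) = q^2 - q/3 - 14/3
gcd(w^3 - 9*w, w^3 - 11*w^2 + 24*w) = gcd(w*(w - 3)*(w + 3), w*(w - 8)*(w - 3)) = w^2 - 3*w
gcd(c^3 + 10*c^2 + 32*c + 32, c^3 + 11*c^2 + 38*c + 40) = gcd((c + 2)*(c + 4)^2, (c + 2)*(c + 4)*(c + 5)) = c^2 + 6*c + 8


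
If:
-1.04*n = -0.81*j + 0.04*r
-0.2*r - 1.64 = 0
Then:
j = 1.28395061728395*n - 0.404938271604938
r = -8.20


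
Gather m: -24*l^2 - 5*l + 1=-24*l^2 - 5*l + 1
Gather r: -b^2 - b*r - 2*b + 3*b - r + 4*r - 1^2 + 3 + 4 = -b^2 + b + r*(3 - b) + 6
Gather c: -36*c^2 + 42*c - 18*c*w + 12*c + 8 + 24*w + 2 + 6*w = -36*c^2 + c*(54 - 18*w) + 30*w + 10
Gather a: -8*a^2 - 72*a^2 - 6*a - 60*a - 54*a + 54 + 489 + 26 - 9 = -80*a^2 - 120*a + 560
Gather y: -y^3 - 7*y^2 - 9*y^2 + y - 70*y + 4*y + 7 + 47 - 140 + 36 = -y^3 - 16*y^2 - 65*y - 50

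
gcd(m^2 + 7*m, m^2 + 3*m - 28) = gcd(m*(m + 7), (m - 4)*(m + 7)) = m + 7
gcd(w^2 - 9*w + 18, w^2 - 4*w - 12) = w - 6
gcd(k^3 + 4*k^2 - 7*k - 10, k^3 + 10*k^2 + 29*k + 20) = k^2 + 6*k + 5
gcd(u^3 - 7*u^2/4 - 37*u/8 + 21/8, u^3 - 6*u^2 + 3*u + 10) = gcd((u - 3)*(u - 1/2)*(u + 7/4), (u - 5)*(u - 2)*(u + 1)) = 1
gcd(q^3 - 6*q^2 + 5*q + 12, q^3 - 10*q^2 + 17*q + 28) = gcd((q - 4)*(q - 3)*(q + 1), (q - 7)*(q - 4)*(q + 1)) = q^2 - 3*q - 4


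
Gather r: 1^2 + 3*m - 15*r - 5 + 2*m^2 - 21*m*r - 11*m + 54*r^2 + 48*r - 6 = 2*m^2 - 8*m + 54*r^2 + r*(33 - 21*m) - 10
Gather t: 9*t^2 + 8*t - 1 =9*t^2 + 8*t - 1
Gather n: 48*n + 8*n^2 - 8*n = 8*n^2 + 40*n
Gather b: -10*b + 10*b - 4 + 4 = 0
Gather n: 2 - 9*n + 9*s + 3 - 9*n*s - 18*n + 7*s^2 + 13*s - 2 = n*(-9*s - 27) + 7*s^2 + 22*s + 3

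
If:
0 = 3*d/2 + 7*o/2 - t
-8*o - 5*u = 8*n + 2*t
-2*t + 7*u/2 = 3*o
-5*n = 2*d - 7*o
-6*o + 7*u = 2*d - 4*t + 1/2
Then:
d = 109/1564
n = -59/1564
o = -11/1564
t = 125/1564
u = 31/782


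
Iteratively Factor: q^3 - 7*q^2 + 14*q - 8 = (q - 4)*(q^2 - 3*q + 2) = (q - 4)*(q - 2)*(q - 1)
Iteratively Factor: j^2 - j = (j)*(j - 1)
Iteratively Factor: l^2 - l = (l)*(l - 1)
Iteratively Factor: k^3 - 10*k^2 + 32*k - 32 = (k - 2)*(k^2 - 8*k + 16) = (k - 4)*(k - 2)*(k - 4)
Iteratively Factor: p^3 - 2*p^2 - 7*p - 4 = (p + 1)*(p^2 - 3*p - 4) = (p - 4)*(p + 1)*(p + 1)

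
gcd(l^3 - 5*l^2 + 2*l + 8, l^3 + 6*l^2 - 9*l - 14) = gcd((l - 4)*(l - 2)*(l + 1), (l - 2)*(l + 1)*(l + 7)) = l^2 - l - 2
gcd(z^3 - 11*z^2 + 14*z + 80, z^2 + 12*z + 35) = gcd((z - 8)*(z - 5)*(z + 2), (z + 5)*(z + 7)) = 1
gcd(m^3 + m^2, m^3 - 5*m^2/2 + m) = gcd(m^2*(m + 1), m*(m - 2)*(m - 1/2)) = m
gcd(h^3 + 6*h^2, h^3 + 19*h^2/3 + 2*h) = h^2 + 6*h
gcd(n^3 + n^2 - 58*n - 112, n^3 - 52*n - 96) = n^2 - 6*n - 16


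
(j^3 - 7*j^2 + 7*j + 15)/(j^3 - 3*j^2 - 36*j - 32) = (j^2 - 8*j + 15)/(j^2 - 4*j - 32)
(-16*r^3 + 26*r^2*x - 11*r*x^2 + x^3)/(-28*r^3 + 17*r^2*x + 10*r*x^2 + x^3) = (16*r^2 - 10*r*x + x^2)/(28*r^2 + 11*r*x + x^2)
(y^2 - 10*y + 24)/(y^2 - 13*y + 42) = (y - 4)/(y - 7)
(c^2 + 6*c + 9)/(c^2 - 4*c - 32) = (c^2 + 6*c + 9)/(c^2 - 4*c - 32)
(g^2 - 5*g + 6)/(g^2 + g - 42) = (g^2 - 5*g + 6)/(g^2 + g - 42)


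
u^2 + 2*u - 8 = (u - 2)*(u + 4)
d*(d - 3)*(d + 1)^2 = d^4 - d^3 - 5*d^2 - 3*d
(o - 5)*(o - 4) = o^2 - 9*o + 20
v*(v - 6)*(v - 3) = v^3 - 9*v^2 + 18*v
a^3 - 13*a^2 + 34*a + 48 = (a - 8)*(a - 6)*(a + 1)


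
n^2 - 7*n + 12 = (n - 4)*(n - 3)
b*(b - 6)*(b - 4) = b^3 - 10*b^2 + 24*b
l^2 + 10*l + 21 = (l + 3)*(l + 7)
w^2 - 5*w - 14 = (w - 7)*(w + 2)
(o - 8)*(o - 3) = o^2 - 11*o + 24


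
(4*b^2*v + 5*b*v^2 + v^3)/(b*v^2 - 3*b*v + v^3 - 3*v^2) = (4*b + v)/(v - 3)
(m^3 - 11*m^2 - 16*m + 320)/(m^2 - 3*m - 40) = m - 8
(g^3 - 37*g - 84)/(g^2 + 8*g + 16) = (g^2 - 4*g - 21)/(g + 4)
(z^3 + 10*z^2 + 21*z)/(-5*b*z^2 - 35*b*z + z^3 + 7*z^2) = (z + 3)/(-5*b + z)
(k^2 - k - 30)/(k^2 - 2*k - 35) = (k - 6)/(k - 7)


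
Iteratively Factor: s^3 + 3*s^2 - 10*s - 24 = (s - 3)*(s^2 + 6*s + 8) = (s - 3)*(s + 2)*(s + 4)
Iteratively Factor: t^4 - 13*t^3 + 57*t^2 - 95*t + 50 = (t - 5)*(t^3 - 8*t^2 + 17*t - 10) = (t - 5)^2*(t^2 - 3*t + 2) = (t - 5)^2*(t - 1)*(t - 2)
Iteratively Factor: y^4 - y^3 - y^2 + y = (y)*(y^3 - y^2 - y + 1) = y*(y - 1)*(y^2 - 1) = y*(y - 1)*(y + 1)*(y - 1)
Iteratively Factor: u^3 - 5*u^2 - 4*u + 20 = (u - 5)*(u^2 - 4) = (u - 5)*(u - 2)*(u + 2)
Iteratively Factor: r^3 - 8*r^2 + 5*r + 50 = (r + 2)*(r^2 - 10*r + 25) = (r - 5)*(r + 2)*(r - 5)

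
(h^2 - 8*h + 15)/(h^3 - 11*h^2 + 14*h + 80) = (h - 3)/(h^2 - 6*h - 16)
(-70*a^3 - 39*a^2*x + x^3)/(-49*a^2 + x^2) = (10*a^2 + 7*a*x + x^2)/(7*a + x)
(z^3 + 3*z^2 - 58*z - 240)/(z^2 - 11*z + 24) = (z^2 + 11*z + 30)/(z - 3)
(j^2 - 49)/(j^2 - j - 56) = (j - 7)/(j - 8)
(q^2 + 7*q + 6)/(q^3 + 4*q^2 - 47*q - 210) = (q + 1)/(q^2 - 2*q - 35)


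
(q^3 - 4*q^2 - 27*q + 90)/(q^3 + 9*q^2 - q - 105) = (q - 6)/(q + 7)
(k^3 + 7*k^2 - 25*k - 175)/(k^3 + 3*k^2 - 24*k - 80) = (k^2 + 12*k + 35)/(k^2 + 8*k + 16)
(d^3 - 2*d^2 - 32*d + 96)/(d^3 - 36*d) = (d^2 - 8*d + 16)/(d*(d - 6))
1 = 1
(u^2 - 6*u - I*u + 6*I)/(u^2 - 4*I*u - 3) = (u - 6)/(u - 3*I)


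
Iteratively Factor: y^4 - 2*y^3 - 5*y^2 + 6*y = (y - 1)*(y^3 - y^2 - 6*y) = (y - 1)*(y + 2)*(y^2 - 3*y) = y*(y - 1)*(y + 2)*(y - 3)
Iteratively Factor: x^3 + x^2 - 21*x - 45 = (x - 5)*(x^2 + 6*x + 9) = (x - 5)*(x + 3)*(x + 3)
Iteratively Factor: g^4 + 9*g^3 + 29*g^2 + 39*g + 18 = (g + 2)*(g^3 + 7*g^2 + 15*g + 9) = (g + 1)*(g + 2)*(g^2 + 6*g + 9) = (g + 1)*(g + 2)*(g + 3)*(g + 3)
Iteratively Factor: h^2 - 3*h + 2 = (h - 1)*(h - 2)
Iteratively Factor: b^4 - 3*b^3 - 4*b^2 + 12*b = (b)*(b^3 - 3*b^2 - 4*b + 12) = b*(b - 3)*(b^2 - 4) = b*(b - 3)*(b + 2)*(b - 2)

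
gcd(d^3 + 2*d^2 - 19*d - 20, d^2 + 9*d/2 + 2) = 1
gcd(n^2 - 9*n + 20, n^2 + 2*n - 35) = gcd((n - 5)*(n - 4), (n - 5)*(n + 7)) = n - 5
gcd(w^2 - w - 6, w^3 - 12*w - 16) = w + 2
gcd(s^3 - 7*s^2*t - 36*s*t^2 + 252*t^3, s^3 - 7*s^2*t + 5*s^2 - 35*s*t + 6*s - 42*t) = s - 7*t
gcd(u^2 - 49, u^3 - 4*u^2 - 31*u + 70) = u - 7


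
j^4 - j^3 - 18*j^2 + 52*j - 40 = (j - 2)^3*(j + 5)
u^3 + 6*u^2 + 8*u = u*(u + 2)*(u + 4)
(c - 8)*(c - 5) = c^2 - 13*c + 40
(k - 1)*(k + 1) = k^2 - 1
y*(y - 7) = y^2 - 7*y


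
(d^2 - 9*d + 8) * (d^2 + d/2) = d^4 - 17*d^3/2 + 7*d^2/2 + 4*d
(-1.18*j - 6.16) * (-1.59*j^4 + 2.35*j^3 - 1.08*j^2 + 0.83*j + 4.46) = 1.8762*j^5 + 7.0214*j^4 - 13.2016*j^3 + 5.6734*j^2 - 10.3756*j - 27.4736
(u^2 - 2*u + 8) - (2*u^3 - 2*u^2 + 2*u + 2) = -2*u^3 + 3*u^2 - 4*u + 6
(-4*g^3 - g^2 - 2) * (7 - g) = 4*g^4 - 27*g^3 - 7*g^2 + 2*g - 14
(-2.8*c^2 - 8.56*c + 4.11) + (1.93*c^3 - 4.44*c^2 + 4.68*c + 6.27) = 1.93*c^3 - 7.24*c^2 - 3.88*c + 10.38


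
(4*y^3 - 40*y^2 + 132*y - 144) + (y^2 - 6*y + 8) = 4*y^3 - 39*y^2 + 126*y - 136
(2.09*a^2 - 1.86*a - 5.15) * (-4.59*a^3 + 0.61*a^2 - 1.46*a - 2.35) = -9.5931*a^5 + 9.8123*a^4 + 19.4525*a^3 - 5.3374*a^2 + 11.89*a + 12.1025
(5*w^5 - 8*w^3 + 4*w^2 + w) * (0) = 0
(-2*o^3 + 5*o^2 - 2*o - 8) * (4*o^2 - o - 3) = -8*o^5 + 22*o^4 - 7*o^3 - 45*o^2 + 14*o + 24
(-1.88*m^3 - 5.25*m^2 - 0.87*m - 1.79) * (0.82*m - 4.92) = -1.5416*m^4 + 4.9446*m^3 + 25.1166*m^2 + 2.8126*m + 8.8068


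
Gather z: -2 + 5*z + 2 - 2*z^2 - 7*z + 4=-2*z^2 - 2*z + 4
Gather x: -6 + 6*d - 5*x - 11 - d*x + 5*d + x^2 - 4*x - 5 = 11*d + x^2 + x*(-d - 9) - 22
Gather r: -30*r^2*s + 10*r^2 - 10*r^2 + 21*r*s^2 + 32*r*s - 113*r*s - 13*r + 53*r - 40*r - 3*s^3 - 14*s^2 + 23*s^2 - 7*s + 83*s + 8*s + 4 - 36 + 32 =-30*r^2*s + r*(21*s^2 - 81*s) - 3*s^3 + 9*s^2 + 84*s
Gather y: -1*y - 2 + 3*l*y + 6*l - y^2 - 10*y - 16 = 6*l - y^2 + y*(3*l - 11) - 18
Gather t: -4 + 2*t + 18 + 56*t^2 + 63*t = 56*t^2 + 65*t + 14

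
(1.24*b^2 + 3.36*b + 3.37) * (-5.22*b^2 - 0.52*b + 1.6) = -6.4728*b^4 - 18.184*b^3 - 17.3546*b^2 + 3.6236*b + 5.392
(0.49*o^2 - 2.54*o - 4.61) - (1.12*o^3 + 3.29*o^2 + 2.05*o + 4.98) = -1.12*o^3 - 2.8*o^2 - 4.59*o - 9.59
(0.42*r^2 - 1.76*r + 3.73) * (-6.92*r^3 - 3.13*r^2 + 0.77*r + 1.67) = -2.9064*r^5 + 10.8646*r^4 - 19.9794*r^3 - 12.3287*r^2 - 0.0670999999999999*r + 6.2291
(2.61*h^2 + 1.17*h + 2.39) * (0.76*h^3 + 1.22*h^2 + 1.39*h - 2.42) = 1.9836*h^5 + 4.0734*h^4 + 6.8717*h^3 - 1.7741*h^2 + 0.4907*h - 5.7838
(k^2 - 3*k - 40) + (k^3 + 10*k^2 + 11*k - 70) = k^3 + 11*k^2 + 8*k - 110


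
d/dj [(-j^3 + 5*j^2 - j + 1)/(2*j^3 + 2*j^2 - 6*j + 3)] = (-12*j^4 + 16*j^3 - 43*j^2 + 26*j + 3)/(4*j^6 + 8*j^5 - 20*j^4 - 12*j^3 + 48*j^2 - 36*j + 9)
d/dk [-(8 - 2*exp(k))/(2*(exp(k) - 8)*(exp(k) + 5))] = (-exp(2*k) + 8*exp(k) - 52)*exp(k)/(exp(4*k) - 6*exp(3*k) - 71*exp(2*k) + 240*exp(k) + 1600)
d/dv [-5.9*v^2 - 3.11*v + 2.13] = -11.8*v - 3.11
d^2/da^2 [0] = 0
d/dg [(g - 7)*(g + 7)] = 2*g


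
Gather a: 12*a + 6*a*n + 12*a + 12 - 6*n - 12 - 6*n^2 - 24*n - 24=a*(6*n + 24) - 6*n^2 - 30*n - 24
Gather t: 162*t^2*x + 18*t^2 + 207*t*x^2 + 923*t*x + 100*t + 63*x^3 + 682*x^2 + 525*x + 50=t^2*(162*x + 18) + t*(207*x^2 + 923*x + 100) + 63*x^3 + 682*x^2 + 525*x + 50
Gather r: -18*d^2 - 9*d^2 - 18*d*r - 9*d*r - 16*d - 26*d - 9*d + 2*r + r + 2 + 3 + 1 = -27*d^2 - 51*d + r*(3 - 27*d) + 6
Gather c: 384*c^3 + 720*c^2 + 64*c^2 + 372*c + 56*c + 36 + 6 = 384*c^3 + 784*c^2 + 428*c + 42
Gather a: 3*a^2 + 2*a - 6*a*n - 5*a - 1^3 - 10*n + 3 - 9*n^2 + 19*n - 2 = 3*a^2 + a*(-6*n - 3) - 9*n^2 + 9*n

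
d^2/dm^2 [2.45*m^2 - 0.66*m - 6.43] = 4.90000000000000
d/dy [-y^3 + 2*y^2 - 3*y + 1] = -3*y^2 + 4*y - 3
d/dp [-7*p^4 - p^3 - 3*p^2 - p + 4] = -28*p^3 - 3*p^2 - 6*p - 1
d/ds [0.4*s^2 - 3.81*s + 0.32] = 0.8*s - 3.81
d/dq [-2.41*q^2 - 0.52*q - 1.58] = -4.82*q - 0.52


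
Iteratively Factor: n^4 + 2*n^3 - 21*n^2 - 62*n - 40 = (n - 5)*(n^3 + 7*n^2 + 14*n + 8) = (n - 5)*(n + 1)*(n^2 + 6*n + 8) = (n - 5)*(n + 1)*(n + 2)*(n + 4)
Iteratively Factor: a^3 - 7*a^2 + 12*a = (a - 3)*(a^2 - 4*a) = a*(a - 3)*(a - 4)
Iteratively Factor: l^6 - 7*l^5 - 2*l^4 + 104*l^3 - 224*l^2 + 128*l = (l - 2)*(l^5 - 5*l^4 - 12*l^3 + 80*l^2 - 64*l) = l*(l - 2)*(l^4 - 5*l^3 - 12*l^2 + 80*l - 64) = l*(l - 2)*(l + 4)*(l^3 - 9*l^2 + 24*l - 16) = l*(l - 4)*(l - 2)*(l + 4)*(l^2 - 5*l + 4) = l*(l - 4)*(l - 2)*(l - 1)*(l + 4)*(l - 4)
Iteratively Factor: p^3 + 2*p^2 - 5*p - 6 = (p + 3)*(p^2 - p - 2) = (p + 1)*(p + 3)*(p - 2)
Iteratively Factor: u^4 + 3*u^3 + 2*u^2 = (u + 1)*(u^3 + 2*u^2) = (u + 1)*(u + 2)*(u^2) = u*(u + 1)*(u + 2)*(u)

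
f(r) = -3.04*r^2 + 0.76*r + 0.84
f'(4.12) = -24.29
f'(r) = 0.76 - 6.08*r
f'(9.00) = -53.96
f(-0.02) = 0.82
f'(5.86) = -34.87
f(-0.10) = 0.73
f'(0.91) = -4.77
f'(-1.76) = 11.46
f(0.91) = -0.99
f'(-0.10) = 1.37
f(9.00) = -238.56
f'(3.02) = -17.60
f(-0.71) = -1.23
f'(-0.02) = 0.88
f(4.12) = -47.63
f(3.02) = -24.59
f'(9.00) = -53.96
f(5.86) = -99.10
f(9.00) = -238.56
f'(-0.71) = 5.08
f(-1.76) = -9.91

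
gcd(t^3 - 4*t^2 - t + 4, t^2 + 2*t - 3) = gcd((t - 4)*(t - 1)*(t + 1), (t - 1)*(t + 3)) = t - 1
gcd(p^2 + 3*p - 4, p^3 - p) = p - 1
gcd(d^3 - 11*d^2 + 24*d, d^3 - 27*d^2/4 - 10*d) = d^2 - 8*d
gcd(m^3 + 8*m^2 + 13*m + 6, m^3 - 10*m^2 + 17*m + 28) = m + 1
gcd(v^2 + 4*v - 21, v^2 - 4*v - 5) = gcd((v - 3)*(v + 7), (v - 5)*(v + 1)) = 1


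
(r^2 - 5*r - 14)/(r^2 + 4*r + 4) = (r - 7)/(r + 2)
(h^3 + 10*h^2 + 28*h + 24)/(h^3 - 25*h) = (h^3 + 10*h^2 + 28*h + 24)/(h*(h^2 - 25))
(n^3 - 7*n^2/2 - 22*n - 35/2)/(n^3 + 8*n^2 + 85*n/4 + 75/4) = 2*(n^2 - 6*n - 7)/(2*n^2 + 11*n + 15)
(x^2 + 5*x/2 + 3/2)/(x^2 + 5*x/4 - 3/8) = 4*(x + 1)/(4*x - 1)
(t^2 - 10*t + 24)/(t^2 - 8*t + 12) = (t - 4)/(t - 2)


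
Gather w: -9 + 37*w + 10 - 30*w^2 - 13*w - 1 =-30*w^2 + 24*w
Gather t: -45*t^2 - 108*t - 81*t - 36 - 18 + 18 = -45*t^2 - 189*t - 36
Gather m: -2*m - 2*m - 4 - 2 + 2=-4*m - 4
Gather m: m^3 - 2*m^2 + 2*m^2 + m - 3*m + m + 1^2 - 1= m^3 - m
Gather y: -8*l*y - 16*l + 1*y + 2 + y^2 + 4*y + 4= -16*l + y^2 + y*(5 - 8*l) + 6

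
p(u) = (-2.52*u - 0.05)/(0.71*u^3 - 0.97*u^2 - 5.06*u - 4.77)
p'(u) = (-2.52*u - 0.05)*(-2.13*u^2 + 1.94*u + 5.06)/(0.71*u^3 - 0.97*u^2 - 5.06*u - 4.77)^2 - 2.52/(0.71*u^3 - 0.97*u^2 - 5.06*u - 4.77)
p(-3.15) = -0.38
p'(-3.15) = -0.29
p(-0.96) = -1.65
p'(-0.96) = 3.18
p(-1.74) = -1.64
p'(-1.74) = -2.00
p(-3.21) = -0.37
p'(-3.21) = -0.27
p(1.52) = 0.32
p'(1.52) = 0.13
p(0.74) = 0.22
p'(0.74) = 0.15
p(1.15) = 0.27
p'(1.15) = 0.12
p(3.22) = 1.10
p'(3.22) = 1.94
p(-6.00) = -0.09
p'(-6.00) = -0.03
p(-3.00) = -0.43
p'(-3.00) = -0.35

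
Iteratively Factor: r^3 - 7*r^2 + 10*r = (r - 2)*(r^2 - 5*r) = r*(r - 2)*(r - 5)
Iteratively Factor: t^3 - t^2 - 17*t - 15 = (t + 1)*(t^2 - 2*t - 15) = (t - 5)*(t + 1)*(t + 3)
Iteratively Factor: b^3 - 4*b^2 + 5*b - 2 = (b - 2)*(b^2 - 2*b + 1) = (b - 2)*(b - 1)*(b - 1)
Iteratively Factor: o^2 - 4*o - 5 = (o - 5)*(o + 1)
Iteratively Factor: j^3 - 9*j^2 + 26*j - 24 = (j - 2)*(j^2 - 7*j + 12) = (j - 3)*(j - 2)*(j - 4)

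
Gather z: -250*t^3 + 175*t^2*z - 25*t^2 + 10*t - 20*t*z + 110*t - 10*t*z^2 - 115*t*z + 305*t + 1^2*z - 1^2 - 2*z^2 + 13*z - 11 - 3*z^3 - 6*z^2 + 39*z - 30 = -250*t^3 - 25*t^2 + 425*t - 3*z^3 + z^2*(-10*t - 8) + z*(175*t^2 - 135*t + 53) - 42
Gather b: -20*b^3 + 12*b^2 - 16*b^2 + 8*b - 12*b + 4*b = -20*b^3 - 4*b^2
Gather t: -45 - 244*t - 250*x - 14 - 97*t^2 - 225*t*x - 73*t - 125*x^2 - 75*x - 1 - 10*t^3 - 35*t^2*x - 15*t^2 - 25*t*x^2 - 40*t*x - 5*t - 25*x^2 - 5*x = -10*t^3 + t^2*(-35*x - 112) + t*(-25*x^2 - 265*x - 322) - 150*x^2 - 330*x - 60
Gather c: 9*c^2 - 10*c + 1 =9*c^2 - 10*c + 1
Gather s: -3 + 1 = -2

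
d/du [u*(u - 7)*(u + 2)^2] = 4*u^3 - 9*u^2 - 48*u - 28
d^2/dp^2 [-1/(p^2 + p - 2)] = 2*(p^2 + p - (2*p + 1)^2 - 2)/(p^2 + p - 2)^3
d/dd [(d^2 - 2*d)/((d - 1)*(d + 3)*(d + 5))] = (-d^4 + 4*d^3 + 21*d^2 - 30*d + 30)/(d^6 + 14*d^5 + 63*d^4 + 68*d^3 - 161*d^2 - 210*d + 225)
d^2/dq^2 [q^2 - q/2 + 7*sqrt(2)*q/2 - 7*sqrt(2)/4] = 2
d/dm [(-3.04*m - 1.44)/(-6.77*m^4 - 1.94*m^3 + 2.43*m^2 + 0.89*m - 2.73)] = (-61.7424*m^4 - 50.7904*m^3 - 0.9936*m^2 + 6.9984*m + 9.5808)/(45.8329*m^8 + 26.2676*m^7 - 29.1386*m^6 - 21.479*m^5 + 39.4159*m^4 + 14.9178*m^3 - 12.4757*m^2 - 4.8594*m + 7.4529)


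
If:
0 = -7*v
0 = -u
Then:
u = 0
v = 0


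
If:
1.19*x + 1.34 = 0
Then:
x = -1.13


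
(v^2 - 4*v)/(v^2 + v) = (v - 4)/(v + 1)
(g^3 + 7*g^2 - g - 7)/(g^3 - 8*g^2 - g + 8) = (g + 7)/(g - 8)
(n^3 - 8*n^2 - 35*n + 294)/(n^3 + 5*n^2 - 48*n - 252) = (n - 7)/(n + 6)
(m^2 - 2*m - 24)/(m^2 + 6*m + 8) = (m - 6)/(m + 2)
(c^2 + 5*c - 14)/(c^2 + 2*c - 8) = (c + 7)/(c + 4)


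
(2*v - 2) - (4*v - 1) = -2*v - 1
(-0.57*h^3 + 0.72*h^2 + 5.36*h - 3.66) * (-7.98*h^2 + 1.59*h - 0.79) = 4.5486*h^5 - 6.6519*h^4 - 41.1777*h^3 + 37.1604*h^2 - 10.0538*h + 2.8914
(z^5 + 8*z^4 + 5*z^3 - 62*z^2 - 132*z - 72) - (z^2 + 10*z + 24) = z^5 + 8*z^4 + 5*z^3 - 63*z^2 - 142*z - 96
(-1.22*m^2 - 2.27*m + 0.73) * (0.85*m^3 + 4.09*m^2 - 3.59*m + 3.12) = -1.037*m^5 - 6.9193*m^4 - 4.284*m^3 + 7.3286*m^2 - 9.7031*m + 2.2776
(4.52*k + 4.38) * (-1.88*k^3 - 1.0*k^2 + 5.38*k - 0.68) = -8.4976*k^4 - 12.7544*k^3 + 19.9376*k^2 + 20.4908*k - 2.9784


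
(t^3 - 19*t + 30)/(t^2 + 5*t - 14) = (t^2 + 2*t - 15)/(t + 7)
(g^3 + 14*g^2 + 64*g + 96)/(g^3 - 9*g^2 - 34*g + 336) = (g^2 + 8*g + 16)/(g^2 - 15*g + 56)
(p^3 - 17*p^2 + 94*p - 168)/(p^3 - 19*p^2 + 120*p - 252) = (p - 4)/(p - 6)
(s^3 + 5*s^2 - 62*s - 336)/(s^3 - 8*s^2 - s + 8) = (s^2 + 13*s + 42)/(s^2 - 1)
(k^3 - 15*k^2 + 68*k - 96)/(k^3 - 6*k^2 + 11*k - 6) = (k^2 - 12*k + 32)/(k^2 - 3*k + 2)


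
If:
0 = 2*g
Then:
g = 0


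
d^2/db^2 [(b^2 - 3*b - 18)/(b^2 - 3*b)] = 108*(-b^2 + 3*b - 3)/(b^3*(b^3 - 9*b^2 + 27*b - 27))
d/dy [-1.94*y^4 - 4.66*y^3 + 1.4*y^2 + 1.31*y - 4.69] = -7.76*y^3 - 13.98*y^2 + 2.8*y + 1.31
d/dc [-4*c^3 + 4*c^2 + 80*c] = -12*c^2 + 8*c + 80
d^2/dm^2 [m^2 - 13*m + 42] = 2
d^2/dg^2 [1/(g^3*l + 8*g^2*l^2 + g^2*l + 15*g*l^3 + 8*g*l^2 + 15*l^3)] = 2*(-(3*g + 8*l + 1)*(g^3 + 8*g^2*l + g^2 + 15*g*l^2 + 8*g*l + 15*l^2) + (3*g^2 + 16*g*l + 2*g + 15*l^2 + 8*l)^2)/(l*(g^3 + 8*g^2*l + g^2 + 15*g*l^2 + 8*g*l + 15*l^2)^3)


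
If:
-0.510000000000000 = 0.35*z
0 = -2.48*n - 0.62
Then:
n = -0.25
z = -1.46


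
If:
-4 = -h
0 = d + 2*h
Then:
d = -8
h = 4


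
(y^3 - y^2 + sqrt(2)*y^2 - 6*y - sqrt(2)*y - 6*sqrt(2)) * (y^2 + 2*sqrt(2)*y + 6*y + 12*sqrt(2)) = y^5 + 3*sqrt(2)*y^4 + 5*y^4 - 8*y^3 + 15*sqrt(2)*y^3 - 36*sqrt(2)*y^2 - 16*y^2 - 108*sqrt(2)*y - 48*y - 144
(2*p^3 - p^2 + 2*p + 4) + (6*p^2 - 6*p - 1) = 2*p^3 + 5*p^2 - 4*p + 3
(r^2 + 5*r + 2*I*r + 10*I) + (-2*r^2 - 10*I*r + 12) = -r^2 + 5*r - 8*I*r + 12 + 10*I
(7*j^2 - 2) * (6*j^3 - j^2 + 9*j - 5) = 42*j^5 - 7*j^4 + 51*j^3 - 33*j^2 - 18*j + 10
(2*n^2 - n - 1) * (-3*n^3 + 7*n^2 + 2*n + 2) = -6*n^5 + 17*n^4 - 5*n^2 - 4*n - 2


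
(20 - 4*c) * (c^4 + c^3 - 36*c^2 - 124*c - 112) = -4*c^5 + 16*c^4 + 164*c^3 - 224*c^2 - 2032*c - 2240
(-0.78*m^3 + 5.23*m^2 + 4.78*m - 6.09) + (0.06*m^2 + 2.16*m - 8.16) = -0.78*m^3 + 5.29*m^2 + 6.94*m - 14.25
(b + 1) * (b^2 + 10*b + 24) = b^3 + 11*b^2 + 34*b + 24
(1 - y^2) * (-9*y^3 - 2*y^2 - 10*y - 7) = 9*y^5 + 2*y^4 + y^3 + 5*y^2 - 10*y - 7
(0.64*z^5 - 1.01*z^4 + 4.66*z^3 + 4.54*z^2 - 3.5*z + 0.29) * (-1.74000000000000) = -1.1136*z^5 + 1.7574*z^4 - 8.1084*z^3 - 7.8996*z^2 + 6.09*z - 0.5046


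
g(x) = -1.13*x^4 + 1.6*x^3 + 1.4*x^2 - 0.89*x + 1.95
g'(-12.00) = 8467.27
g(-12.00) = -25982.25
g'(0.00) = -0.89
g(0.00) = 1.95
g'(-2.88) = 138.83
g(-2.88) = -99.84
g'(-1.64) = 27.37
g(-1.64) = -8.06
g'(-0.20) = -1.22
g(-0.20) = 2.17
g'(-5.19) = 745.76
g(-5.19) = -999.27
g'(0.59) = 1.50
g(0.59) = 2.10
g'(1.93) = -10.10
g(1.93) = 1.27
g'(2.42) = -30.06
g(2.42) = -8.08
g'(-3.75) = 294.47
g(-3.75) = -282.86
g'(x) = -4.52*x^3 + 4.8*x^2 + 2.8*x - 0.89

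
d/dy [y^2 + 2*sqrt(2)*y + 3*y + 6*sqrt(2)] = 2*y + 2*sqrt(2) + 3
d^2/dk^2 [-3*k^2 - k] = -6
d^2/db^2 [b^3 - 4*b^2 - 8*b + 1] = 6*b - 8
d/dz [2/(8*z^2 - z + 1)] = 2*(1 - 16*z)/(8*z^2 - z + 1)^2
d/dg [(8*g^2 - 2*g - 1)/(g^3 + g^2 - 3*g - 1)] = (-8*g^4 + 4*g^3 - 19*g^2 - 14*g - 1)/(g^6 + 2*g^5 - 5*g^4 - 8*g^3 + 7*g^2 + 6*g + 1)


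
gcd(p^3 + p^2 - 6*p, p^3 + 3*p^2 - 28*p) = p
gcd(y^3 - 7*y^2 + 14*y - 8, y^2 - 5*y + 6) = y - 2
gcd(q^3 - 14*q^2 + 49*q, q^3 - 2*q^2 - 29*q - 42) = q - 7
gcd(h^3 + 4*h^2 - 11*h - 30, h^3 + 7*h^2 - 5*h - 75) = h^2 + 2*h - 15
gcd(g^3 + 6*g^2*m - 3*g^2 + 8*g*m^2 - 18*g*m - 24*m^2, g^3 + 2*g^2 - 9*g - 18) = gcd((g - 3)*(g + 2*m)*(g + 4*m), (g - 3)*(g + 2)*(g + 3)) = g - 3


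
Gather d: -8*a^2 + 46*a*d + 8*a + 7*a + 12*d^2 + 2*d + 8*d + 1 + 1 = -8*a^2 + 15*a + 12*d^2 + d*(46*a + 10) + 2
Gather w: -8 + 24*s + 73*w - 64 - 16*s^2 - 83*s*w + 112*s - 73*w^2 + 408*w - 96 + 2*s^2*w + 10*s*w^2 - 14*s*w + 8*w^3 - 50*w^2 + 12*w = -16*s^2 + 136*s + 8*w^3 + w^2*(10*s - 123) + w*(2*s^2 - 97*s + 493) - 168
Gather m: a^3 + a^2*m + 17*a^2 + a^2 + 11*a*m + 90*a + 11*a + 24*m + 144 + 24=a^3 + 18*a^2 + 101*a + m*(a^2 + 11*a + 24) + 168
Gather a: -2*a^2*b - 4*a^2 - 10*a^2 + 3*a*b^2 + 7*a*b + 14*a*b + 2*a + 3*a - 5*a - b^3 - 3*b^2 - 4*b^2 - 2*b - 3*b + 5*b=a^2*(-2*b - 14) + a*(3*b^2 + 21*b) - b^3 - 7*b^2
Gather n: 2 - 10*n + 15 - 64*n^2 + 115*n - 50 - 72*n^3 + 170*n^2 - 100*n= -72*n^3 + 106*n^2 + 5*n - 33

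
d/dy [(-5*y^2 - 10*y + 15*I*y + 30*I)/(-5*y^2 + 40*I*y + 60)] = (-y^2*(2 + 5*I) + 12*y*(-2 + I) + 24 + 36*I)/(y^4 - 16*I*y^3 - 88*y^2 + 192*I*y + 144)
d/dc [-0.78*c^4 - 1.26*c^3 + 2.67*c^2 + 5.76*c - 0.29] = -3.12*c^3 - 3.78*c^2 + 5.34*c + 5.76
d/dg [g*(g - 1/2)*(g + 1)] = 3*g^2 + g - 1/2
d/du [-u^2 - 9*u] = -2*u - 9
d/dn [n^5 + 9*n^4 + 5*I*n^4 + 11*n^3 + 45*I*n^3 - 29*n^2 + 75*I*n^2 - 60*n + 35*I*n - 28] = 5*n^4 + n^3*(36 + 20*I) + n^2*(33 + 135*I) + n*(-58 + 150*I) - 60 + 35*I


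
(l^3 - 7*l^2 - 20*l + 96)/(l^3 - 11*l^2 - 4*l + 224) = (l - 3)/(l - 7)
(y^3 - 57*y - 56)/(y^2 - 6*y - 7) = (y^2 - y - 56)/(y - 7)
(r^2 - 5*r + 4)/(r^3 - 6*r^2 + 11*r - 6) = (r - 4)/(r^2 - 5*r + 6)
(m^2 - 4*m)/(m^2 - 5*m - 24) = m*(4 - m)/(-m^2 + 5*m + 24)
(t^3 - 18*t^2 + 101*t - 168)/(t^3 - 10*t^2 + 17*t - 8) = (t^2 - 10*t + 21)/(t^2 - 2*t + 1)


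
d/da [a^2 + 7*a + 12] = 2*a + 7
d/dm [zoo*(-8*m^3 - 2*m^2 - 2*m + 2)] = zoo*(m^2 + m + 1)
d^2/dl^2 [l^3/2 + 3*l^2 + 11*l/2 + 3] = 3*l + 6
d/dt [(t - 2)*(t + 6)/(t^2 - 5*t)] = 3*(-3*t^2 + 8*t - 20)/(t^2*(t^2 - 10*t + 25))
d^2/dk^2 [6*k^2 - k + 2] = 12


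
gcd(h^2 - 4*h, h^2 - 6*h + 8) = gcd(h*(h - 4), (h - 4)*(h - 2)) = h - 4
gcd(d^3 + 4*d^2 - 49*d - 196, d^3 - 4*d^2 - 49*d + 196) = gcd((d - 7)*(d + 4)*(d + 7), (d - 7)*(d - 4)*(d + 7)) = d^2 - 49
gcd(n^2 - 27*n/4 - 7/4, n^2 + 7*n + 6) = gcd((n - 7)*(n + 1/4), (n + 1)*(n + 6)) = 1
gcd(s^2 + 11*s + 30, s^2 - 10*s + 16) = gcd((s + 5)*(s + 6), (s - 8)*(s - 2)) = 1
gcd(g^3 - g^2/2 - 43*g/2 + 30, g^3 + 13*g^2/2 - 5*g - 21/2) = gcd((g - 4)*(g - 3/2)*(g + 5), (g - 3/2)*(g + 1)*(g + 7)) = g - 3/2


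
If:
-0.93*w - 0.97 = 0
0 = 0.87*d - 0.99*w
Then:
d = -1.19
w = -1.04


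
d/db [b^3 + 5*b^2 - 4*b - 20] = 3*b^2 + 10*b - 4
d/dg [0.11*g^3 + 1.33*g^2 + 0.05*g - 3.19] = 0.33*g^2 + 2.66*g + 0.05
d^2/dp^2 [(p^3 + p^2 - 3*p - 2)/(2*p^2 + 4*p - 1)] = 2*(-2*p^3 - 30*p^2 - 63*p - 47)/(8*p^6 + 48*p^5 + 84*p^4 + 16*p^3 - 42*p^2 + 12*p - 1)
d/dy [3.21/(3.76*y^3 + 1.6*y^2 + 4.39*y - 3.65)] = (-36.2088*y^2 - 10.272*y - 14.0919)/(3.76*y^3 + 1.6*y^2 + 4.39*y - 3.65)^2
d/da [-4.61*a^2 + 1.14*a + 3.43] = 1.14 - 9.22*a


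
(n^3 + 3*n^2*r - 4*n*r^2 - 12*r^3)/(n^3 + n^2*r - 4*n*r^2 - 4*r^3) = (n + 3*r)/(n + r)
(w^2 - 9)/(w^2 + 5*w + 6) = (w - 3)/(w + 2)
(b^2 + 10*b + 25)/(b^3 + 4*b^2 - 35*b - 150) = 1/(b - 6)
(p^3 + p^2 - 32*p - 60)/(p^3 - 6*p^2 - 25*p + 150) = (p + 2)/(p - 5)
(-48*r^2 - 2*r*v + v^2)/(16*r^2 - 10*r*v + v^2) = (-6*r - v)/(2*r - v)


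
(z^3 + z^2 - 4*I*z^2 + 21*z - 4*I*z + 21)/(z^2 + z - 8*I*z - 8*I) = (z^2 - 4*I*z + 21)/(z - 8*I)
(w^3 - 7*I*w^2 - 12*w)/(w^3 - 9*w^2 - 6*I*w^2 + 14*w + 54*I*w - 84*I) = (w^3 - 7*I*w^2 - 12*w)/(w^3 + w^2*(-9 - 6*I) + w*(14 + 54*I) - 84*I)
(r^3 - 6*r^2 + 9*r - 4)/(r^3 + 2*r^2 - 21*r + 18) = (r^2 - 5*r + 4)/(r^2 + 3*r - 18)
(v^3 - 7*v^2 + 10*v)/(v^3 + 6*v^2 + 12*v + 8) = v*(v^2 - 7*v + 10)/(v^3 + 6*v^2 + 12*v + 8)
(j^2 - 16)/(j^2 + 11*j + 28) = (j - 4)/(j + 7)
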